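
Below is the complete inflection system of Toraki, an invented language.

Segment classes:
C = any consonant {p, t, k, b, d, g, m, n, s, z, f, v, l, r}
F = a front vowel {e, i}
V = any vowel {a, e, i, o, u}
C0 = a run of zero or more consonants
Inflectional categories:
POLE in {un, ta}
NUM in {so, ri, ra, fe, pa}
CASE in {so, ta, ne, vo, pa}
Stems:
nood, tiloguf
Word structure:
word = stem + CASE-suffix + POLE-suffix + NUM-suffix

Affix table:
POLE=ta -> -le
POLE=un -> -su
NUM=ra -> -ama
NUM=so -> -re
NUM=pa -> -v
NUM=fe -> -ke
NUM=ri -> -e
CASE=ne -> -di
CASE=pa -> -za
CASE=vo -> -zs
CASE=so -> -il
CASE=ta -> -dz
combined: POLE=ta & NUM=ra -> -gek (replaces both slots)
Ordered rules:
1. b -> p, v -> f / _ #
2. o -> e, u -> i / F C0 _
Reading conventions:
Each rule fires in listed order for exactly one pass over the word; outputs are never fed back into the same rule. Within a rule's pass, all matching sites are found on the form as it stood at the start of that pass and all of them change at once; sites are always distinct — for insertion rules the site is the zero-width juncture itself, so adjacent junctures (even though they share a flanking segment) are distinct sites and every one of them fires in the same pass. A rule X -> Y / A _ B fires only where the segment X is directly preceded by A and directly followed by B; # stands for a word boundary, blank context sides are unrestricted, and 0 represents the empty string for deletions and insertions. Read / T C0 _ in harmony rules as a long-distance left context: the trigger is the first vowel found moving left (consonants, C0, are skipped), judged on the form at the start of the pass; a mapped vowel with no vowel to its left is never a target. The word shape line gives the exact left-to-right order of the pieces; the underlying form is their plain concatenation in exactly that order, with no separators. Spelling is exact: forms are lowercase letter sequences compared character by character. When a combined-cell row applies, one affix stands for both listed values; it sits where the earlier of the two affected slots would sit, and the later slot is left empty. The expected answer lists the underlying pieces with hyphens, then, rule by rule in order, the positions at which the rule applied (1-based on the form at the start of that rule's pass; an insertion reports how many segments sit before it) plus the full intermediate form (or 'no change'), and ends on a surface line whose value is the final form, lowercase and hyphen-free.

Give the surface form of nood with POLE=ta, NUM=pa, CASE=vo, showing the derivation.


underlying: nood-zs-le-v
1. b -> p, v -> f / _ #: fires at position(s) 9: noodzslef
2. o -> e, u -> i / F C0 _: no change
surface: noodzslef


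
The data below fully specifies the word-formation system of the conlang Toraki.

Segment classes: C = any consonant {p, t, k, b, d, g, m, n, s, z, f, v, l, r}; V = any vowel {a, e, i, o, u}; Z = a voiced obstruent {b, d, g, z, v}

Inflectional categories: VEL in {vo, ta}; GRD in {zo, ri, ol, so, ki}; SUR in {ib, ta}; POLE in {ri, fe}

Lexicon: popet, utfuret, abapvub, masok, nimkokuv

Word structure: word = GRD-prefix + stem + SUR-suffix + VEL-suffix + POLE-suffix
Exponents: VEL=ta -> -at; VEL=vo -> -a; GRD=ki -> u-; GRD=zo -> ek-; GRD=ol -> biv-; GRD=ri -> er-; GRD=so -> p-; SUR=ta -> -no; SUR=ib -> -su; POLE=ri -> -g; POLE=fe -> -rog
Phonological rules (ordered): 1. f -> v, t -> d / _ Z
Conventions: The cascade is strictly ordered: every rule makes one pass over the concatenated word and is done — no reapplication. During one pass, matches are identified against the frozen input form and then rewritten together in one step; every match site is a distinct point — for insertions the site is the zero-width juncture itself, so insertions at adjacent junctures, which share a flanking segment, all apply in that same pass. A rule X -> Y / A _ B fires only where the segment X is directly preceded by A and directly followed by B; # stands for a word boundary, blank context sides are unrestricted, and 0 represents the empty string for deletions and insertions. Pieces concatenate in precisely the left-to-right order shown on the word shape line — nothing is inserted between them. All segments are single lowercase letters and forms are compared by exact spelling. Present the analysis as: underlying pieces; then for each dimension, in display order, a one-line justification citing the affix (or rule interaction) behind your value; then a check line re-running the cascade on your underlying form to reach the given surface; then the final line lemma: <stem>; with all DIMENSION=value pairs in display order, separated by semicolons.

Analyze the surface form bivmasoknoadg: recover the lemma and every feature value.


underlying: biv-masok-no-at-g
VEL=ta - signalled by the affix -at
GRD=ol - signalled by the affix biv-
SUR=ta - signalled by the affix -no
POLE=ri - signalled by the affix -g
check: bivmasoknoatg -> bivmasoknoadg
lemma: masok; VEL=ta; GRD=ol; SUR=ta; POLE=ri


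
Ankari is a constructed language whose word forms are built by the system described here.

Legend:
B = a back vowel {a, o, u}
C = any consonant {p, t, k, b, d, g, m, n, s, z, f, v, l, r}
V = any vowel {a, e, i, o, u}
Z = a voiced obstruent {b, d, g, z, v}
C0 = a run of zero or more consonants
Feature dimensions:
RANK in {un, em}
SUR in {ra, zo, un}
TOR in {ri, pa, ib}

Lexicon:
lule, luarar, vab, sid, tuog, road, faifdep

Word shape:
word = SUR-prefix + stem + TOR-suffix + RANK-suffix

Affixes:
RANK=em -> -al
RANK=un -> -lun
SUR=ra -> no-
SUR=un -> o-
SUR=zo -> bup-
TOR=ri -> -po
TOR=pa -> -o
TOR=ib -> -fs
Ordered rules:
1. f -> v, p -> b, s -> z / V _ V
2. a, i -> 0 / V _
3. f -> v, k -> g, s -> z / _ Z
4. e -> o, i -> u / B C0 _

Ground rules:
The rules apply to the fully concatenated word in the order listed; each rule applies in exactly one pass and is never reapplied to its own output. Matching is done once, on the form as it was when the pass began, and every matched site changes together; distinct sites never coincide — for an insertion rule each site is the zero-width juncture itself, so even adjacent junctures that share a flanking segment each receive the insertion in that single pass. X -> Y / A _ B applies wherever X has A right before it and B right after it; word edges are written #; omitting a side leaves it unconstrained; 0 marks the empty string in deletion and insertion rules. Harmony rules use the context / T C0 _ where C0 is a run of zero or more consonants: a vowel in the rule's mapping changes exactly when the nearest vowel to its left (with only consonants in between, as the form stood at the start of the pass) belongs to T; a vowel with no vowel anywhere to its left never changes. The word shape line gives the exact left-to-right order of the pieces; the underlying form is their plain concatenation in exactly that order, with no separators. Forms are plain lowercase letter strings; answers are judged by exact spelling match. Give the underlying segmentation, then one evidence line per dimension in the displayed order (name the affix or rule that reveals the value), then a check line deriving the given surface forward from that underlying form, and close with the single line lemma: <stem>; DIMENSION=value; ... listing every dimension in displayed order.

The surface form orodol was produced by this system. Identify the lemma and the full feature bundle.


underlying: o-road-o-al
RANK=em - signalled by the affix -al
SUR=un - signalled by the affix o-
TOR=pa - signalled by the affix -o
check: oroadoal -> oroadoal -> orodol -> orodol -> orodol
lemma: road; RANK=em; SUR=un; TOR=pa


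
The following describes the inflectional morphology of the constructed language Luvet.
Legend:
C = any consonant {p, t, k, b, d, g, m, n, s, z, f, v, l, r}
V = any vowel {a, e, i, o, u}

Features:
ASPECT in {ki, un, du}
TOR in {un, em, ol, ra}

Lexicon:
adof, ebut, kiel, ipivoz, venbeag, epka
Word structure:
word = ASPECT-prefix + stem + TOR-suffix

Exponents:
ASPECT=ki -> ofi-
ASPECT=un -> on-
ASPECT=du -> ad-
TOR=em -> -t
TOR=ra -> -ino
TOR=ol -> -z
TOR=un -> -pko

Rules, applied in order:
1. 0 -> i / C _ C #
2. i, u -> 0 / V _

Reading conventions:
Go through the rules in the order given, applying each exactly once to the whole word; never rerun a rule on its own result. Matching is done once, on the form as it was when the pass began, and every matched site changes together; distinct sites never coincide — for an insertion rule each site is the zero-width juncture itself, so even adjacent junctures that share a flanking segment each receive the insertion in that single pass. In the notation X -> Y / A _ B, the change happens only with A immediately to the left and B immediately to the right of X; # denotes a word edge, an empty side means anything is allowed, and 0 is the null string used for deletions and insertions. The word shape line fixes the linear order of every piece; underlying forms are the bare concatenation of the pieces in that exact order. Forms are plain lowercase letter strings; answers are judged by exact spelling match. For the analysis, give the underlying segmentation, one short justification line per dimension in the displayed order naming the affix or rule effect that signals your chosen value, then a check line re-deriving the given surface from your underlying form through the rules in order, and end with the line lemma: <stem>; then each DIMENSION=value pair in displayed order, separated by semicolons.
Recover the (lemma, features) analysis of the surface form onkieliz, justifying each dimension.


underlying: on-kiel-z
ASPECT=un - signalled by the affix on-
TOR=ol - signalled by the affix -z
check: onkielz -> onkieliz -> onkieliz
lemma: kiel; ASPECT=un; TOR=ol


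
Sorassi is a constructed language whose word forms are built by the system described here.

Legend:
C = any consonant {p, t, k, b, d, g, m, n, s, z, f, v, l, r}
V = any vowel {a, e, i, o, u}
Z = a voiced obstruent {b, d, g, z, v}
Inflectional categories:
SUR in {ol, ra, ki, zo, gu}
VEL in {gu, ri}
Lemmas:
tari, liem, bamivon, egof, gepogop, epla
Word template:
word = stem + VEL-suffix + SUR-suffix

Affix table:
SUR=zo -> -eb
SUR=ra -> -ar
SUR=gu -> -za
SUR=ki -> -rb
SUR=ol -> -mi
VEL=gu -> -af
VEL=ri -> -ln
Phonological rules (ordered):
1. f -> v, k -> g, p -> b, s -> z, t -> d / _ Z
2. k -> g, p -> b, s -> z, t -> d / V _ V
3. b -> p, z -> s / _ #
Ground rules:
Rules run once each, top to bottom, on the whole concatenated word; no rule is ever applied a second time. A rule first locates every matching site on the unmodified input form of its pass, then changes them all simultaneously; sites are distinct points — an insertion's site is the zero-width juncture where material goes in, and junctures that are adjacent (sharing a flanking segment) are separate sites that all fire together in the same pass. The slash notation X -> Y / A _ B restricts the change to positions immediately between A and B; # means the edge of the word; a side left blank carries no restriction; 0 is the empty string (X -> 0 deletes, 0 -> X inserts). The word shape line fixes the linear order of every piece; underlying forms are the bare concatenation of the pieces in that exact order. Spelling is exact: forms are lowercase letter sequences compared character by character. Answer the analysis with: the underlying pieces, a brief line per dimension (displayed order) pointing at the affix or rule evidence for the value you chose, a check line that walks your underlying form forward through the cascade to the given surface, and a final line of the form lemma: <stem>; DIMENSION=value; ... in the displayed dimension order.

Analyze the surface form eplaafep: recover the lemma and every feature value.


underlying: epla-af-eb
SUR=zo - signalled by the affix -eb
VEL=gu - signalled by the affix -af
check: eplaafeb -> eplaafeb -> eplaafeb -> eplaafep
lemma: epla; SUR=zo; VEL=gu


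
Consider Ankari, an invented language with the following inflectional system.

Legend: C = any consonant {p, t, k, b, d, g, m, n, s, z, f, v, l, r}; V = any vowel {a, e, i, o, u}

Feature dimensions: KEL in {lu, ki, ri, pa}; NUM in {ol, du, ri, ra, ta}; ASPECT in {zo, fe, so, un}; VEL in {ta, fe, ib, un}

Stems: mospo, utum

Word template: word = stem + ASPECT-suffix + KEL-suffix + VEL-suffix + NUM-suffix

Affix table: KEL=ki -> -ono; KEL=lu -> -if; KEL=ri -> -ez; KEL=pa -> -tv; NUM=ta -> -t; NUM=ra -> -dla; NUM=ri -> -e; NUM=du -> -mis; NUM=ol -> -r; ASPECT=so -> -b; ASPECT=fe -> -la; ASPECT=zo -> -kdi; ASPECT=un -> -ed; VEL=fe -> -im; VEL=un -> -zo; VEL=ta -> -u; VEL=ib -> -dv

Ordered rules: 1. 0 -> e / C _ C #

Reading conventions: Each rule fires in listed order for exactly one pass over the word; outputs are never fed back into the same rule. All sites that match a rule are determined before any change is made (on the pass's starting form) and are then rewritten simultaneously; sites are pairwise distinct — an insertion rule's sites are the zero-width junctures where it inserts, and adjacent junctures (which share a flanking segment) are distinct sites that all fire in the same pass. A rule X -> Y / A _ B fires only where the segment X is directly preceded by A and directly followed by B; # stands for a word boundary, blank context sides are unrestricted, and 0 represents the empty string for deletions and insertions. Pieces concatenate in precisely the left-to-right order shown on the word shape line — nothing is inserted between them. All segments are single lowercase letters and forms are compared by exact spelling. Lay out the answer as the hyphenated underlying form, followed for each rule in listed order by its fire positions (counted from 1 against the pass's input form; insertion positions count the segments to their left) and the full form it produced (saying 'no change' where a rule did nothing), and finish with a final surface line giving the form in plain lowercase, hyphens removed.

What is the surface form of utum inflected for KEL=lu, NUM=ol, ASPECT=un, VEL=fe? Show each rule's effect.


underlying: utum-ed-if-im-r
1. 0 -> e / C _ C #: inserts after position(s) 10: utumedifimer
surface: utumedifimer


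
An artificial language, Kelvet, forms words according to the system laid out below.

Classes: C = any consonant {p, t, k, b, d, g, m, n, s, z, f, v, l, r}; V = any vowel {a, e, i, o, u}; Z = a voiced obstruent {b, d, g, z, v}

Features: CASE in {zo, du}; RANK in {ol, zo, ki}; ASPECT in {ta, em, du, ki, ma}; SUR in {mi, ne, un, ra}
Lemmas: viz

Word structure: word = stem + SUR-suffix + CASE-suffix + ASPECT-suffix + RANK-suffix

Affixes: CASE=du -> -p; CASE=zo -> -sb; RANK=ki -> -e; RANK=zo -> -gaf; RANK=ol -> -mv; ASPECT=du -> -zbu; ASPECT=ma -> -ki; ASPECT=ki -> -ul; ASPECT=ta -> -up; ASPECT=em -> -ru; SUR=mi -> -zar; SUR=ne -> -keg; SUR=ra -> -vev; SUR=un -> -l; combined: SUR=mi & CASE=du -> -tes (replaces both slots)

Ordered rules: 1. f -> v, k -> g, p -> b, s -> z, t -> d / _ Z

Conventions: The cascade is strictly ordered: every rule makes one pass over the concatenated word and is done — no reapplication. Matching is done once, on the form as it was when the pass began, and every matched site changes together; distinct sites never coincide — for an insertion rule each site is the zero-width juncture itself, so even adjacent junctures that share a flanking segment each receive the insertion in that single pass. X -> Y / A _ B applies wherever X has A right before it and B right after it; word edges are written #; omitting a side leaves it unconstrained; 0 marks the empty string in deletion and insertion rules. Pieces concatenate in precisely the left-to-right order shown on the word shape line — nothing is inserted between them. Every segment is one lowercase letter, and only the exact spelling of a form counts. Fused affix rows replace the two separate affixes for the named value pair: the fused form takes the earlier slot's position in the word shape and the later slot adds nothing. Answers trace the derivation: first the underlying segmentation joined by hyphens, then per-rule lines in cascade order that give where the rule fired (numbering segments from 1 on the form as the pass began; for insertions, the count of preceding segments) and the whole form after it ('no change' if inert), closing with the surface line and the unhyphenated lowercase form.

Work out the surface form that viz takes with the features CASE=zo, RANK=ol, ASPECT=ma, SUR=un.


underlying: viz-l-sb-ki-mv
1. f -> v, k -> g, p -> b, s -> z, t -> d / _ Z: fires at position(s) 5: vizlzbkimv
surface: vizlzbkimv


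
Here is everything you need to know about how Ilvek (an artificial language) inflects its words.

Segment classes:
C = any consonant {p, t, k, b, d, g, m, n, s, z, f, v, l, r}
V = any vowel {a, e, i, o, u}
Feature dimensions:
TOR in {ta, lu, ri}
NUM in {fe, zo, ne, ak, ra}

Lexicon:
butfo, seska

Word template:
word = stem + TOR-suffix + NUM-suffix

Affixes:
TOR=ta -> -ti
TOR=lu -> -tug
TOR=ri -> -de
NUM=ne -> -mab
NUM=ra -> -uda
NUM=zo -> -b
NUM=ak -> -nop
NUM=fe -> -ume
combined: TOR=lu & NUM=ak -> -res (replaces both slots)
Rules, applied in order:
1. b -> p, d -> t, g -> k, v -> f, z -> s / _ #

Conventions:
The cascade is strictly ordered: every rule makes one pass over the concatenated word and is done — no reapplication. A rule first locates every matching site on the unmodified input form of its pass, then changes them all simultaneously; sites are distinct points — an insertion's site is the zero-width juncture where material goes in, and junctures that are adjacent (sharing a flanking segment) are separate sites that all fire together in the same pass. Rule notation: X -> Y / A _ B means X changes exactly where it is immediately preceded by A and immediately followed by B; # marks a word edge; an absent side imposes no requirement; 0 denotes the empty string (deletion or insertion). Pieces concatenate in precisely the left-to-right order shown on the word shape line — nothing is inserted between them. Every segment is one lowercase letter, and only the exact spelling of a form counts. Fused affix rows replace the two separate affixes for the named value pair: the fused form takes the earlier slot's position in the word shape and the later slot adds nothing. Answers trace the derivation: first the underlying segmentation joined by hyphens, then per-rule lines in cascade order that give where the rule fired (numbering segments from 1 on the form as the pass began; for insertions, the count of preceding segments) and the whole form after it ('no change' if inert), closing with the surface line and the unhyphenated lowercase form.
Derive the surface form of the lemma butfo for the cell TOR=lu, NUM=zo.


underlying: butfo-tug-b
1. b -> p, d -> t, g -> k, v -> f, z -> s / _ #: fires at position(s) 9: butfotugp
surface: butfotugp


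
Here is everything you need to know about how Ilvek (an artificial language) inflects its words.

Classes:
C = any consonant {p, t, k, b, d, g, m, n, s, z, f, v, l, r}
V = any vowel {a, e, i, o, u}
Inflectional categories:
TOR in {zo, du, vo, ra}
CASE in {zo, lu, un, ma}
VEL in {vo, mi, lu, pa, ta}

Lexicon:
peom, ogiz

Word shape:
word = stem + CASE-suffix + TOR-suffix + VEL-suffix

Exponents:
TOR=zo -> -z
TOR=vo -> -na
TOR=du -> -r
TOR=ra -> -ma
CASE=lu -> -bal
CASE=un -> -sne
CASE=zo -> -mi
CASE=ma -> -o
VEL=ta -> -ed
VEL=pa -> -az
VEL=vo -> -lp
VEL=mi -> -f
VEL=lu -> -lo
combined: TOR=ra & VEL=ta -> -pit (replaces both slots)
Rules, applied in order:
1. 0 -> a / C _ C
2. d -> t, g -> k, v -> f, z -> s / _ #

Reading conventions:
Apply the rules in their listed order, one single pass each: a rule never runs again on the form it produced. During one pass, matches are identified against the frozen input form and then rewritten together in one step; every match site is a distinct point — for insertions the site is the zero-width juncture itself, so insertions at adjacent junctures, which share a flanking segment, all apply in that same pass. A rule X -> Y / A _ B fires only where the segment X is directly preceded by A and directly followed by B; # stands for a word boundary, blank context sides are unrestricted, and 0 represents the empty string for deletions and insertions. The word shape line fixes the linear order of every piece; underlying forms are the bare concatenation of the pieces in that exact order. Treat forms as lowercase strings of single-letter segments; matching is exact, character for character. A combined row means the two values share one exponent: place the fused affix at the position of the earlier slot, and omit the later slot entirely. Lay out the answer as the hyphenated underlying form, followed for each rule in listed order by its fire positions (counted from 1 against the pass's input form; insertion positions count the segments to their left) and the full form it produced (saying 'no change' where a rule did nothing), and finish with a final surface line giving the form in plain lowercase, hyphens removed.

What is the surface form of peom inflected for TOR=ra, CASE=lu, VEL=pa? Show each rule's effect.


underlying: peom-bal-ma-az
1. 0 -> a / C _ C: inserts after position(s) 4, 7: peomabalamaaz
2. d -> t, g -> k, v -> f, z -> s / _ #: fires at position(s) 13: peomabalamaas
surface: peomabalamaas


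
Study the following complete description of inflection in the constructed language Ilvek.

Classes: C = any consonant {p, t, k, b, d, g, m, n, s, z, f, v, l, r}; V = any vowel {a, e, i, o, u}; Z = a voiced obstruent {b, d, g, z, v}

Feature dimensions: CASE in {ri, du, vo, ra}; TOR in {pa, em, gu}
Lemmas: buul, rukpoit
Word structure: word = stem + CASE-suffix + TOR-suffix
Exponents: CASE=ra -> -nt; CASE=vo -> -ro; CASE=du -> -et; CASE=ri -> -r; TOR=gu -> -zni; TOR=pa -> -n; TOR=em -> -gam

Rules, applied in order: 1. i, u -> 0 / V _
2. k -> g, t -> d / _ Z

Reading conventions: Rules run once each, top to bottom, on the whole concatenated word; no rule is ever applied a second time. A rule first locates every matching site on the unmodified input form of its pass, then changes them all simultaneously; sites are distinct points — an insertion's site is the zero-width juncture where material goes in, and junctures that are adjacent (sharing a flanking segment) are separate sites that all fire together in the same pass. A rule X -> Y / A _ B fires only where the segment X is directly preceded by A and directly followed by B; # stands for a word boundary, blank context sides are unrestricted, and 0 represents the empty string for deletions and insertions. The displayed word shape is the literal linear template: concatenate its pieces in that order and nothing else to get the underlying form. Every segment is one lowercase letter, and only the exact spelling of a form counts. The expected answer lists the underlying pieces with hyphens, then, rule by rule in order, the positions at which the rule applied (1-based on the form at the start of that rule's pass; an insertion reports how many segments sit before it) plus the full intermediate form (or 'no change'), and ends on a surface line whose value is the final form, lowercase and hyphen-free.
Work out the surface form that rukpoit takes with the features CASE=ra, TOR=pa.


underlying: rukpoit-nt-n
1. i, u -> 0 / V _: fires at position(s) 6: rukpotntn
2. k -> g, t -> d / _ Z: no change
surface: rukpotntn


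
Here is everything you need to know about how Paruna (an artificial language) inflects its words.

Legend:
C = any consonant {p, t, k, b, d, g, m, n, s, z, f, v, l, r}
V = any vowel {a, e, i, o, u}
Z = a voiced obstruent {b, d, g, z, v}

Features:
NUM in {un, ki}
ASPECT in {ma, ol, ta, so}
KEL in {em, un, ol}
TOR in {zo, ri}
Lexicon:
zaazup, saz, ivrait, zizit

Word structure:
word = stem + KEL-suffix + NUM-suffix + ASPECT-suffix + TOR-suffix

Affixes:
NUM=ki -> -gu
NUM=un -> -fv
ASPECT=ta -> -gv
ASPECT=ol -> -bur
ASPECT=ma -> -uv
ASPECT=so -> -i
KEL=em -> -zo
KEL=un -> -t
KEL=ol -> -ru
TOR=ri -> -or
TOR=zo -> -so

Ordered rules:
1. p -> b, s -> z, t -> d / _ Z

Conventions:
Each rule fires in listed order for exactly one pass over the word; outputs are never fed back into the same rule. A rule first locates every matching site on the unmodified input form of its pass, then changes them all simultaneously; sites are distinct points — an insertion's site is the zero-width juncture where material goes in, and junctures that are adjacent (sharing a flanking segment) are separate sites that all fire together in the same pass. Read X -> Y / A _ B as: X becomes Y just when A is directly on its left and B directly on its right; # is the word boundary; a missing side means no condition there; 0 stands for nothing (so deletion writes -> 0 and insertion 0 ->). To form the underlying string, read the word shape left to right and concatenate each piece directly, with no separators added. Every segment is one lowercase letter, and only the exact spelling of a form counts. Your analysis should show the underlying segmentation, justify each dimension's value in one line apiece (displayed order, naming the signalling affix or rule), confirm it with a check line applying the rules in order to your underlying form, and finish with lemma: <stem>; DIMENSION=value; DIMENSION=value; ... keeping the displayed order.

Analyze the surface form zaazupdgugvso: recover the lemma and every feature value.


underlying: zaazup-t-gu-gv-so
NUM=ki - signalled by the affix -gu
ASPECT=ta - signalled by the affix -gv
KEL=un - signalled by the affix -t
TOR=zo - signalled by the affix -so
check: zaazuptgugvso -> zaazupdgugvso
lemma: zaazup; NUM=ki; ASPECT=ta; KEL=un; TOR=zo


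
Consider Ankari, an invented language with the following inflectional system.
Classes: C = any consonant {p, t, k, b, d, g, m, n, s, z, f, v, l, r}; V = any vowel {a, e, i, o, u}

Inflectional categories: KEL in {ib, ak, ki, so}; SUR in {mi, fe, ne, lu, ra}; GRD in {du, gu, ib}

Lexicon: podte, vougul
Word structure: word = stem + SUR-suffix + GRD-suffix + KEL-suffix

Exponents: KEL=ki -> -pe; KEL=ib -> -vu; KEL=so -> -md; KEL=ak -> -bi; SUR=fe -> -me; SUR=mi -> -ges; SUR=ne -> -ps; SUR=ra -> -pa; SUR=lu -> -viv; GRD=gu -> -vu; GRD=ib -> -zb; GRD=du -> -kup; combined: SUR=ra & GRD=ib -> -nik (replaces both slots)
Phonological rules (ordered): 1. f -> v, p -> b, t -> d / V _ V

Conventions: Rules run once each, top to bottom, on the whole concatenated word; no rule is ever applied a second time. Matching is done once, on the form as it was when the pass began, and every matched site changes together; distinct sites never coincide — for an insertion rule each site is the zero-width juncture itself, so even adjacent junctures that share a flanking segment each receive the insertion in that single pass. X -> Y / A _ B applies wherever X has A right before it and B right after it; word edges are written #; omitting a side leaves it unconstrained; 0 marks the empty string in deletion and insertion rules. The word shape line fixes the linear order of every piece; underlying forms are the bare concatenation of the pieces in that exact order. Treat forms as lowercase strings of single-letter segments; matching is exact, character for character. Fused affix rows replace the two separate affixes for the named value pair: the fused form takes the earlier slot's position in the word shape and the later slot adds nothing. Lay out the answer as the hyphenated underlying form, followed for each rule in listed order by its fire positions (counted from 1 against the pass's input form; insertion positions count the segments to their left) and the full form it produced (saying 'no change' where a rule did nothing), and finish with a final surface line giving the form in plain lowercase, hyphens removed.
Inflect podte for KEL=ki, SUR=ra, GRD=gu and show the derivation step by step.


underlying: podte-pa-vu-pe
1. f -> v, p -> b, t -> d / V _ V: fires at position(s) 6, 10: podtebavube
surface: podtebavube


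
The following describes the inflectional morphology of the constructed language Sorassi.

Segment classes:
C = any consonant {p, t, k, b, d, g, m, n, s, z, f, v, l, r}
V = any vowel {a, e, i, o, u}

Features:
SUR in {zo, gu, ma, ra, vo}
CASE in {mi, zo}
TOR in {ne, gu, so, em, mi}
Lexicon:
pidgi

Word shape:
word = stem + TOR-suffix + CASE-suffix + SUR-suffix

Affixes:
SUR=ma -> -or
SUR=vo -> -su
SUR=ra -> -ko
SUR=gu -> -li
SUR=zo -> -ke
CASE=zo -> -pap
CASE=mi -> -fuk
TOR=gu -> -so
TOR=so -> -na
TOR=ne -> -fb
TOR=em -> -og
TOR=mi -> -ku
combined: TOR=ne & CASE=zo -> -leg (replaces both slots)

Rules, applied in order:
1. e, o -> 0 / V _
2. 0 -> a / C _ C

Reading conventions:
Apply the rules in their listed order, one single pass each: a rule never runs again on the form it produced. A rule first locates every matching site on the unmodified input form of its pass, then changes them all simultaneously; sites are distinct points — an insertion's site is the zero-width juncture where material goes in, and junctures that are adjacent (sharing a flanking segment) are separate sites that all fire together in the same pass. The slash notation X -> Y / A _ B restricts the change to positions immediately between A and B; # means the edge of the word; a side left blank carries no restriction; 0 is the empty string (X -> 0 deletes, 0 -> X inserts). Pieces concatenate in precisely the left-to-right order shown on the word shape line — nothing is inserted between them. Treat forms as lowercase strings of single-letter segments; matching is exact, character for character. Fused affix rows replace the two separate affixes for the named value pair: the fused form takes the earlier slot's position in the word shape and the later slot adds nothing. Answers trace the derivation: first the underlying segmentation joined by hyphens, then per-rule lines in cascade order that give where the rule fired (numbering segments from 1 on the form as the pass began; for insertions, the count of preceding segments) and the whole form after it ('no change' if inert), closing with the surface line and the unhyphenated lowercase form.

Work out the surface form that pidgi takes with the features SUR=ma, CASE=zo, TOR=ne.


underlying: pidgi-leg-or
1. e, o -> 0 / V _: no change
2. 0 -> a / C _ C: inserts after position(s) 3: pidagilegor
surface: pidagilegor


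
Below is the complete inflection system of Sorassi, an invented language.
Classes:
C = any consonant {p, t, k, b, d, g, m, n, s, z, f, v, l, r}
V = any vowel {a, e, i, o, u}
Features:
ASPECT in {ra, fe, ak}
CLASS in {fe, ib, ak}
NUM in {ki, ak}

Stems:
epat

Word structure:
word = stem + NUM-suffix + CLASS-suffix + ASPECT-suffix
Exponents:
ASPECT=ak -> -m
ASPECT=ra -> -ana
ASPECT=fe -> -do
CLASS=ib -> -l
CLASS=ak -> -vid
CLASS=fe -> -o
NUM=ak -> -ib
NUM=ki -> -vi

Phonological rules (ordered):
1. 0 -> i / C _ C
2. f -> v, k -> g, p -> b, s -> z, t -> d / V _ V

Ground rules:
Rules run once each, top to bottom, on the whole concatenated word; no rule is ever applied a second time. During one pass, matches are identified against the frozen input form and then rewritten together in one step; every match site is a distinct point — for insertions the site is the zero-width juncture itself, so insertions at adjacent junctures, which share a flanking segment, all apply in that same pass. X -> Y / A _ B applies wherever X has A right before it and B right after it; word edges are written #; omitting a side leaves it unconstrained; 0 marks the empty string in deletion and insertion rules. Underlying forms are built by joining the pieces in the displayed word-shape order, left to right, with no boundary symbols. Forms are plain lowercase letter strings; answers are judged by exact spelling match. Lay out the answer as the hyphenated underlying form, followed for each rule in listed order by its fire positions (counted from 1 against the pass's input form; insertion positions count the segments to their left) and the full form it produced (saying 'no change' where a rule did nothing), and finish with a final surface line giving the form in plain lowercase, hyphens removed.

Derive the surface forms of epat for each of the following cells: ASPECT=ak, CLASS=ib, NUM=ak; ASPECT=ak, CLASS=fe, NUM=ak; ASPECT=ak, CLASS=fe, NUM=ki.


cell ASPECT=ak, CLASS=ib, NUM=ak:
underlying: epat-ib-l-m
1. 0 -> i / C _ C: inserts after position(s) 6, 7: epatibilim
2. f -> v, k -> g, p -> b, s -> z, t -> d / V _ V: fires at position(s) 2, 4: ebadibilim
surface: ebadibilim

cell ASPECT=ak, CLASS=fe, NUM=ak:
underlying: epat-ib-o-m
1. 0 -> i / C _ C: no change
2. f -> v, k -> g, p -> b, s -> z, t -> d / V _ V: fires at position(s) 2, 4: ebadibom
surface: ebadibom

cell ASPECT=ak, CLASS=fe, NUM=ki:
underlying: epat-vi-o-m
1. 0 -> i / C _ C: inserts after position(s) 4: epativiom
2. f -> v, k -> g, p -> b, s -> z, t -> d / V _ V: fires at position(s) 2, 4: ebadiviom
surface: ebadiviom


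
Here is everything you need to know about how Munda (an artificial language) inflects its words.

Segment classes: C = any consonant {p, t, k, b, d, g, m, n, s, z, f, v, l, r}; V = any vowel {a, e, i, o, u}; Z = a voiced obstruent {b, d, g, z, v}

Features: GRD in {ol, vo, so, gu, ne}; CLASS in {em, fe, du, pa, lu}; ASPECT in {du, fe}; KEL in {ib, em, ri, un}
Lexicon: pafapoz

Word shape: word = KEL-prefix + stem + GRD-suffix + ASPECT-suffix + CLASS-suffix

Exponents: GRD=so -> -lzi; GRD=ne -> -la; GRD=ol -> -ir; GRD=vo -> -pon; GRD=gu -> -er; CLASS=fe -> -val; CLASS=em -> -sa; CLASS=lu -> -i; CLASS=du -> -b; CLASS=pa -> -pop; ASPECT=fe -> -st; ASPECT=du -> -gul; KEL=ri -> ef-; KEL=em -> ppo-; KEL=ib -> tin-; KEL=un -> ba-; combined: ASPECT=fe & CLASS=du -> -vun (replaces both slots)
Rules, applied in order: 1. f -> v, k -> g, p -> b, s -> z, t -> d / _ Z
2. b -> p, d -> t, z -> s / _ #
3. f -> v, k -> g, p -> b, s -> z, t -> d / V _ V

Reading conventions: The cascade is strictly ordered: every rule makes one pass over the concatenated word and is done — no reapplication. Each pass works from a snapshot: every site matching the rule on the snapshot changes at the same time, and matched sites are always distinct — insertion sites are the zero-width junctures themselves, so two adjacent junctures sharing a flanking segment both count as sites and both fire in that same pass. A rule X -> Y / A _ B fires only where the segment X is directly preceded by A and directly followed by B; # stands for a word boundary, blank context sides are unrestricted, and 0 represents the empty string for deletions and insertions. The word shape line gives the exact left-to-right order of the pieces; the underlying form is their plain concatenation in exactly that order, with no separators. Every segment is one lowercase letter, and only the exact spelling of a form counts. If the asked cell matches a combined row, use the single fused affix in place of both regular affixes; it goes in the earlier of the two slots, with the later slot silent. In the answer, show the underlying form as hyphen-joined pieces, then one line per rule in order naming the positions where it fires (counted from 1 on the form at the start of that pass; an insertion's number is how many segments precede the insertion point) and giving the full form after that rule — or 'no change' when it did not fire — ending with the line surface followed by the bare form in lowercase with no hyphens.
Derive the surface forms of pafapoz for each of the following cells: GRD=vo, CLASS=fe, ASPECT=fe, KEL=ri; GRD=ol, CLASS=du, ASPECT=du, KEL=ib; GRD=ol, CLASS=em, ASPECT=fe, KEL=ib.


cell GRD=vo, CLASS=fe, ASPECT=fe, KEL=ri:
underlying: ef-pafapoz-pon-st-val
1. f -> v, k -> g, p -> b, s -> z, t -> d / _ Z: fires at position(s) 14: efpafapozponsdval
2. b -> p, d -> t, z -> s / _ #: no change
3. f -> v, k -> g, p -> b, s -> z, t -> d / V _ V: fires at position(s) 5, 7: efpavabozponsdval
surface: efpavabozponsdval

cell GRD=ol, CLASS=du, ASPECT=du, KEL=ib:
underlying: tin-pafapoz-ir-gul-b
1. f -> v, k -> g, p -> b, s -> z, t -> d / _ Z: no change
2. b -> p, d -> t, z -> s / _ #: fires at position(s) 16: tinpafapozirgulp
3. f -> v, k -> g, p -> b, s -> z, t -> d / V _ V: fires at position(s) 6, 8: tinpavabozirgulp
surface: tinpavabozirgulp

cell GRD=ol, CLASS=em, ASPECT=fe, KEL=ib:
underlying: tin-pafapoz-ir-st-sa
1. f -> v, k -> g, p -> b, s -> z, t -> d / _ Z: no change
2. b -> p, d -> t, z -> s / _ #: no change
3. f -> v, k -> g, p -> b, s -> z, t -> d / V _ V: fires at position(s) 6, 8: tinpavabozirstsa
surface: tinpavabozirstsa


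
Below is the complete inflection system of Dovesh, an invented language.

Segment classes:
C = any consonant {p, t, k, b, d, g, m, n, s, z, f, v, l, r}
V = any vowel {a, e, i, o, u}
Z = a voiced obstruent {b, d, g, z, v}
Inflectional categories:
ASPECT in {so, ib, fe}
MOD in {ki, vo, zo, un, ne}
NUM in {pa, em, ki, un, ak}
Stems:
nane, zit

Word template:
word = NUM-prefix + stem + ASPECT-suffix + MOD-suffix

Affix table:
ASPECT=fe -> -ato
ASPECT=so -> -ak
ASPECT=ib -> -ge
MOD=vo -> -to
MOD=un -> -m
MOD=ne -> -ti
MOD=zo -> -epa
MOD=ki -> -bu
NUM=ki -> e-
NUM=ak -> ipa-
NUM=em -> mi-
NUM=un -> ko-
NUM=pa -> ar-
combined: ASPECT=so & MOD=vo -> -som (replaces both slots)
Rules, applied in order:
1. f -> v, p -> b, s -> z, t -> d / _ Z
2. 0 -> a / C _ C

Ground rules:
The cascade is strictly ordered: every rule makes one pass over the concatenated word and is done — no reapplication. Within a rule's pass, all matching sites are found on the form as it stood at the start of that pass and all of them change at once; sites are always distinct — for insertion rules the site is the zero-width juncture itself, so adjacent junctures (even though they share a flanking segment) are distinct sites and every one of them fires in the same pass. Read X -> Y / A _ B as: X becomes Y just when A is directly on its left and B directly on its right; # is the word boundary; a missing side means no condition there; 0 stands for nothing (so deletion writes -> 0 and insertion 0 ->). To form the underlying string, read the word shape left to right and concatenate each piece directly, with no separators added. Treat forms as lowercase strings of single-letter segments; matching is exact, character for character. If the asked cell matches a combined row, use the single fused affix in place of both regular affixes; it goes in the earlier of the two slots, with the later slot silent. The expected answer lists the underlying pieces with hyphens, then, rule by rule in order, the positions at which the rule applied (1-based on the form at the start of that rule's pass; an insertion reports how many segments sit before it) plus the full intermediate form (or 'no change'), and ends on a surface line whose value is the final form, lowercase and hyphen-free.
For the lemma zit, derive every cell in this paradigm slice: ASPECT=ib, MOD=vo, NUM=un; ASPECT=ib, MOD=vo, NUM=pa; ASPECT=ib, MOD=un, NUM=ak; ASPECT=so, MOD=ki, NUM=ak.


cell ASPECT=ib, MOD=vo, NUM=un:
underlying: ko-zit-ge-to
1. f -> v, p -> b, s -> z, t -> d / _ Z: fires at position(s) 5: kozidgeto
2. 0 -> a / C _ C: inserts after position(s) 5: kozidageto
surface: kozidageto

cell ASPECT=ib, MOD=vo, NUM=pa:
underlying: ar-zit-ge-to
1. f -> v, p -> b, s -> z, t -> d / _ Z: fires at position(s) 5: arzidgeto
2. 0 -> a / C _ C: inserts after position(s) 2, 5: arazidageto
surface: arazidageto

cell ASPECT=ib, MOD=un, NUM=ak:
underlying: ipa-zit-ge-m
1. f -> v, p -> b, s -> z, t -> d / _ Z: fires at position(s) 6: ipazidgem
2. 0 -> a / C _ C: inserts after position(s) 6: ipazidagem
surface: ipazidagem

cell ASPECT=so, MOD=ki, NUM=ak:
underlying: ipa-zit-ak-bu
1. f -> v, p -> b, s -> z, t -> d / _ Z: no change
2. 0 -> a / C _ C: inserts after position(s) 8: ipazitakabu
surface: ipazitakabu


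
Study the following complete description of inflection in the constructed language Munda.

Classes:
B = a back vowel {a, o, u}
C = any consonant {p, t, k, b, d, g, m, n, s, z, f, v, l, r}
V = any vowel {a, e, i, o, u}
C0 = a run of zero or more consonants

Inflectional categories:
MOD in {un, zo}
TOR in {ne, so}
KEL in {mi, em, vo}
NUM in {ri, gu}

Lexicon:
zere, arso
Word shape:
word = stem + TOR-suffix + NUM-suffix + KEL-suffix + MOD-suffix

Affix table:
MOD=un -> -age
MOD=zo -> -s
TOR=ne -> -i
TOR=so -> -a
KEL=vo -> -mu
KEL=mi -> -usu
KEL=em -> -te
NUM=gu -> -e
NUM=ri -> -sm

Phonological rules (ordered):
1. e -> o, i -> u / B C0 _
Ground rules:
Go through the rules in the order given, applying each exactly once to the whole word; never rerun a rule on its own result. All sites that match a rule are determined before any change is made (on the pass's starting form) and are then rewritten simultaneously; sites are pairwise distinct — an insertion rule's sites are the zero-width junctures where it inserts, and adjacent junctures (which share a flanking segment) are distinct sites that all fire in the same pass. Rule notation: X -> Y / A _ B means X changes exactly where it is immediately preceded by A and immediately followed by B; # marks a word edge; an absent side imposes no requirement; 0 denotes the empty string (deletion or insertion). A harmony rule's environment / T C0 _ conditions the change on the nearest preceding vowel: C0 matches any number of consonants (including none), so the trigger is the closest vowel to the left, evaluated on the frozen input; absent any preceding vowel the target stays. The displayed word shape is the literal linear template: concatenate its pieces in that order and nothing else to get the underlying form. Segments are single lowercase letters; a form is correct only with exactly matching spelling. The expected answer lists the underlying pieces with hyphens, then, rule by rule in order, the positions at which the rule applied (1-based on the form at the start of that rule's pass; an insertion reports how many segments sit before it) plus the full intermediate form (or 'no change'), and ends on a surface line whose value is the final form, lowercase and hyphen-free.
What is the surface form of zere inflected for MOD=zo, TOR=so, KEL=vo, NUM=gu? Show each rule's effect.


underlying: zere-a-e-mu-s
1. e -> o, i -> u / B C0 _: fires at position(s) 6: zereaomus
surface: zereaomus
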